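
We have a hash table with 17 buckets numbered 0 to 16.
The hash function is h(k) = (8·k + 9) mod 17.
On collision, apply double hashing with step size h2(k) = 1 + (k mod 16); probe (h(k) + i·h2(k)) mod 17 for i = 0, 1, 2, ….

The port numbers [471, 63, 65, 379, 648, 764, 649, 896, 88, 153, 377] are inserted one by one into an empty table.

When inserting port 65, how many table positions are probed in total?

Insert 471: h=3, slot 3 empty → index 3.
Insert 63: h=3, h2=16, slot 3 occupied → index 2.
Insert 65: h=2, h2=2, slot 2 occupied → index 4.
Insert 379: h=15, slot 15 empty → index 15.
Insert 648: h=8, slot 8 empty → index 8.
Insert 764: h=1, slot 1 empty → index 1.
Insert 649: h=16, slot 16 empty → index 16.
Insert 896: h=3, h2=1, slots 3,4 occupied → index 5.
Insert 88: h=16, h2=9, slots 16,8 occupied → index 0.
Insert 153: h=9, slot 9 empty → index 9.
Insert 377: h=16, h2=10, slots 16,9,2 occupied → index 12.
Table: [88, 764, 63, 471, 65, 896, ., ., 648, 153, ., ., 377, ., ., 379, 649]

2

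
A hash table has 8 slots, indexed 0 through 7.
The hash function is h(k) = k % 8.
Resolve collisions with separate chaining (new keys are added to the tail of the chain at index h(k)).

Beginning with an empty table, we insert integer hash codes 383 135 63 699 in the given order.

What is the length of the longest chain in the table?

383 -> bucket 7
135 -> bucket 7 (collision)
63 -> bucket 7 (collision)
699 -> bucket 3
Final buckets:
0: .
1: .
2: .
3: 699
4: .
5: .
6: .
7: 383 -> 135 -> 63

3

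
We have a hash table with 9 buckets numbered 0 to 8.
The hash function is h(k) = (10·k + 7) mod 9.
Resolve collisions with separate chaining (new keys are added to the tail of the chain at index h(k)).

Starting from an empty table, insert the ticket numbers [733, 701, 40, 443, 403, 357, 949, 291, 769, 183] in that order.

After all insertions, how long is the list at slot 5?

1

Insert 733: h=2, bucket 2 empty → new chain.
Insert 701: h=6, bucket 6 empty → new chain.
Insert 40: h=2, bucket 2 nonempty → append to chain.
Insert 443: h=0, bucket 0 empty → new chain.
Insert 403: h=5, bucket 5 empty → new chain.
Insert 357: h=4, bucket 4 empty → new chain.
Insert 949: h=2, bucket 2 nonempty → append to chain.
Insert 291: h=1, bucket 1 empty → new chain.
Insert 769: h=2, bucket 2 nonempty → append to chain.
Insert 183: h=1, bucket 1 nonempty → append to chain.
Final buckets:
0: 443
1: 291 -> 183
2: 733 -> 40 -> 949 -> 769
3: _
4: 357
5: 403
6: 701
7: _
8: _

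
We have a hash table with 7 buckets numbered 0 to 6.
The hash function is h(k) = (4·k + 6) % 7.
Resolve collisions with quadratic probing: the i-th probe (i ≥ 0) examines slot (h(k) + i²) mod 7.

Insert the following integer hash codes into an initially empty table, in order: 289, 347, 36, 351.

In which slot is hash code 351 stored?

289 hashes to 0; slot 0 is free => place at 0.
347 hashes to 1; slot 1 is free => place at 1.
36 hashes to 3; slot 3 is free => place at 3.
351 hashes to 3; 3 taken => place at 4.
Table: [289, 347, —, 36, 351, —, —]

4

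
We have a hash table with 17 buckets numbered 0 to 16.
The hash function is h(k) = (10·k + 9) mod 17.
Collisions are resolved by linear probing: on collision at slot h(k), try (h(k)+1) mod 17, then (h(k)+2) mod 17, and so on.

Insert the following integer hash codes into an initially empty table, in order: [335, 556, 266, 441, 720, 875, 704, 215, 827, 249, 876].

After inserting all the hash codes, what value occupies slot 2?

Insert 335: h=10, slot 10 empty => index 10.
Insert 556: h=10, slot 10 occupied => index 11.
Insert 266: h=0, slot 0 empty => index 0.
Insert 441: h=16, slot 16 empty => index 16.
Insert 720: h=1, slot 1 empty => index 1.
Insert 875: h=4, slot 4 empty => index 4.
Insert 704: h=11, slot 11 occupied => index 12.
Insert 215: h=0, slots 0,1 occupied => index 2.
Insert 827: h=0, slots 0,1,2 occupied => index 3.
Insert 249: h=0, slots 0,1,2,3,4 occupied => index 5.
Insert 876: h=14, slot 14 empty => index 14.
Table: [266, 720, 215, 827, 875, 249, -, -, -, -, 335, 556, 704, -, 876, -, 441]

215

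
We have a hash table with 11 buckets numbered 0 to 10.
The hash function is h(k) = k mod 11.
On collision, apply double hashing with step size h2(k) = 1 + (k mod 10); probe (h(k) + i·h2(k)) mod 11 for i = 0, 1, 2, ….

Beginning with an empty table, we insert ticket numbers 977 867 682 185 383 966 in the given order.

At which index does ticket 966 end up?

5

977: h=9 -> slot 9
867: h=9, h2=8, probe 9,6 -> slot 6
682: h=0 -> slot 0
185: h=9, h2=6, probe 9,4 -> slot 4
383: h=9, h2=4, probe 9,2 -> slot 2
966: h=9, h2=7, probe 9,5 -> slot 5
Table: [682, ∅, 383, ∅, 185, 966, 867, ∅, ∅, 977, ∅]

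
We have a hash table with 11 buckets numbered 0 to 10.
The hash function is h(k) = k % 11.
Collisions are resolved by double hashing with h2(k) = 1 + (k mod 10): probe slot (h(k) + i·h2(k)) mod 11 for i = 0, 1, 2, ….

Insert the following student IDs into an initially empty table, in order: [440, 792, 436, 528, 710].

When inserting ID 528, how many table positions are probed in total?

440: h=0 → slot 0
792: h=0, h2=3, probe 0,3 → slot 3
436: h=7 → slot 7
528: h=0, h2=9, probe 0,9 → slot 9
710: h=6 → slot 6
Table: [440, —, —, 792, —, —, 710, 436, —, 528, —]

2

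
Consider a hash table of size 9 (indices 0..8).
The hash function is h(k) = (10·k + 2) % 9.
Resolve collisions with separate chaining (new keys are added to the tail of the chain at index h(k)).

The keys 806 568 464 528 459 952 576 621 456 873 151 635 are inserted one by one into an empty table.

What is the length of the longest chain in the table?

806 → bucket 7
568 → bucket 3
464 → bucket 7 (collision)
528 → bucket 8
459 → bucket 2
952 → bucket 0
576 → bucket 2 (collision)
621 → bucket 2 (collision)
456 → bucket 8 (collision)
873 → bucket 2 (collision)
151 → bucket 0 (collision)
635 → bucket 7 (collision)
Final buckets:
0: 952 -> 151
1: .
2: 459 -> 576 -> 621 -> 873
3: 568
4: .
5: .
6: .
7: 806 -> 464 -> 635
8: 528 -> 456

4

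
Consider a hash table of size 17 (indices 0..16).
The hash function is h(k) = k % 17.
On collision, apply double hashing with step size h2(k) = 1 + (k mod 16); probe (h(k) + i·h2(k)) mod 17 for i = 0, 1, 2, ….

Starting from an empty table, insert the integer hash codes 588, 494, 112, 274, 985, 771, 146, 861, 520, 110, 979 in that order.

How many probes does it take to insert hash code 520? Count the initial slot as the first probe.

4

588: h=10 => slot 10
494: h=1 => slot 1
112: h=10, h2=1, probe 10,11 => slot 11
274: h=2 => slot 2
985: h=16 => slot 16
771: h=6 => slot 6
146: h=10, h2=3, probe 10,13 => slot 13
861: h=11, h2=14, probe 11,8 => slot 8
520: h=10, h2=9, probe 10,2,11,3 => slot 3
110: h=8, h2=15, probe 8,6,4 => slot 4
979: h=10, h2=4, probe 10,14 => slot 14
Table: [∅, 494, 274, 520, 110, ∅, 771, ∅, 861, ∅, 588, 112, ∅, 146, 979, ∅, 985]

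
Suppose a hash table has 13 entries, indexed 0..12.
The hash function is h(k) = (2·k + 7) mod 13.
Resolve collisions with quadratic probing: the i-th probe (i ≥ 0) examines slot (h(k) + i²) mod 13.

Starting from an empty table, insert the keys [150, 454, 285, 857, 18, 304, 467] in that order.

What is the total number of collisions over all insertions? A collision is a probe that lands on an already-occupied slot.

9

150: h=8 => slot 8
454: h=5 => slot 5
285: h=5, probe 5,6 => slot 6
857: h=5, probe 5,6,9 => slot 9
18: h=4 => slot 4
304: h=4, probe 4,5,8,0 => slot 0
467: h=5, probe 5,6,9,1 => slot 1
Table: [304, 467, -, -, 18, 454, 285, -, 150, 857, -, -, -]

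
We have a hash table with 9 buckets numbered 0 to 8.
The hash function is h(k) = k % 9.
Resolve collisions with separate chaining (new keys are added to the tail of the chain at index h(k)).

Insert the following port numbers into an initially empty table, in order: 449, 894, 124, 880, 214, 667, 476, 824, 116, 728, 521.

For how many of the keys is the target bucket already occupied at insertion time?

Insert 449: h=8, bucket 8 empty -> new chain.
Insert 894: h=3, bucket 3 empty -> new chain.
Insert 124: h=7, bucket 7 empty -> new chain.
Insert 880: h=7, bucket 7 nonempty -> append to chain.
Insert 214: h=7, bucket 7 nonempty -> append to chain.
Insert 667: h=1, bucket 1 empty -> new chain.
Insert 476: h=8, bucket 8 nonempty -> append to chain.
Insert 824: h=5, bucket 5 empty -> new chain.
Insert 116: h=8, bucket 8 nonempty -> append to chain.
Insert 728: h=8, bucket 8 nonempty -> append to chain.
Insert 521: h=8, bucket 8 nonempty -> append to chain.
Final buckets:
0: -
1: 667
2: -
3: 894
4: -
5: 824
6: -
7: 124 -> 880 -> 214
8: 449 -> 476 -> 116 -> 728 -> 521

6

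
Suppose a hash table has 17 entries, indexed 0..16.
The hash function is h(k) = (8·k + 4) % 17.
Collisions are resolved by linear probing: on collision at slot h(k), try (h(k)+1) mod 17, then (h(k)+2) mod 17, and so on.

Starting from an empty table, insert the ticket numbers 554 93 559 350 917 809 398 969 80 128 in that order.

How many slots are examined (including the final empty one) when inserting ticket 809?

4

554: h=16 => slot 16
93: h=0 => slot 0
559: h=5 => slot 5
350: h=16, probe 16,0,1 => slot 1
917: h=13 => slot 13
809: h=16, probe 16,0,1,2 => slot 2
398: h=9 => slot 9
969: h=4 => slot 4
80: h=15 => slot 15
128: h=8 => slot 8
Table: [93, 350, 809, _, 969, 559, _, _, 128, 398, _, _, _, 917, _, 80, 554]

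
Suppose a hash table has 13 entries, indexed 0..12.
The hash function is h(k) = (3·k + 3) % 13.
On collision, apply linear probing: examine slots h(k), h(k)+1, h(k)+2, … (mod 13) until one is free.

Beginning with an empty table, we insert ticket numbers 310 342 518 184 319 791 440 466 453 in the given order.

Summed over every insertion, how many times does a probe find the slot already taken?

Insert 310: h=10, slot 10 empty -> index 10.
Insert 342: h=2, slot 2 empty -> index 2.
Insert 518: h=10, slot 10 occupied -> index 11.
Insert 184: h=9, slot 9 empty -> index 9.
Insert 319: h=11, slot 11 occupied -> index 12.
Insert 791: h=10, slots 10,11,12 occupied -> index 0.
Insert 440: h=10, slots 10,11,12,0 occupied -> index 1.
Insert 466: h=10, slots 10,11,12,0,1,2 occupied -> index 3.
Insert 453: h=10, slots 10,11,12,0,1,2,3 occupied -> index 4.
Table: [791, 440, 342, 466, 453, —, —, —, —, 184, 310, 518, 319]

22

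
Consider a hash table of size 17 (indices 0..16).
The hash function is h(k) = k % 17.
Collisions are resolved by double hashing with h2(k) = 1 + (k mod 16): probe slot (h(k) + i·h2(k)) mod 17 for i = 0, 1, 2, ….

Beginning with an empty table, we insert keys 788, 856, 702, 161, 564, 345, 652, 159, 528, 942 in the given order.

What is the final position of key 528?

7

Insert 788: h=6, slot 6 empty → index 6.
Insert 856: h=6, h2=9, slot 6 occupied → index 15.
Insert 702: h=5, slot 5 empty → index 5.
Insert 161: h=8, slot 8 empty → index 8.
Insert 564: h=3, slot 3 empty → index 3.
Insert 345: h=5, h2=10, slots 5,15,8 occupied → index 1.
Insert 652: h=6, h2=13, slot 6 occupied → index 2.
Insert 159: h=6, h2=16, slots 6,5 occupied → index 4.
Insert 528: h=1, h2=1, slots 1,2,3,4,5,6 occupied → index 7.
Insert 942: h=7, h2=15, slots 7,5,3,1 occupied → index 16.
Table: [—, 345, 652, 564, 159, 702, 788, 528, 161, —, —, —, —, —, —, 856, 942]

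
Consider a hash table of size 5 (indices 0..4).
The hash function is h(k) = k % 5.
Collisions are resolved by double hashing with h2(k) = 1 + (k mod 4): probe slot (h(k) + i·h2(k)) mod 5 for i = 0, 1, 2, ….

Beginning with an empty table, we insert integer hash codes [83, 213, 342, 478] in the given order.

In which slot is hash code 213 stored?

0

Insert 83: h=3, slot 3 empty => index 3.
Insert 213: h=3, h2=2, slot 3 occupied => index 0.
Insert 342: h=2, slot 2 empty => index 2.
Insert 478: h=3, h2=3, slot 3 occupied => index 1.
Table: [213, 478, 342, 83, —]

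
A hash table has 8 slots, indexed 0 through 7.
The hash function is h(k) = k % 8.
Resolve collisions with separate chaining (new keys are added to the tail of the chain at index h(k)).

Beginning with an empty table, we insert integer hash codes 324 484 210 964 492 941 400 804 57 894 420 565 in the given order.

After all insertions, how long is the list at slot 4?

6

324 -> bucket 4
484 -> bucket 4 (collision)
210 -> bucket 2
964 -> bucket 4 (collision)
492 -> bucket 4 (collision)
941 -> bucket 5
400 -> bucket 0
804 -> bucket 4 (collision)
57 -> bucket 1
894 -> bucket 6
420 -> bucket 4 (collision)
565 -> bucket 5 (collision)
Final buckets:
0: 400
1: 57
2: 210
3: .
4: 324 -> 484 -> 964 -> 492 -> 804 -> 420
5: 941 -> 565
6: 894
7: .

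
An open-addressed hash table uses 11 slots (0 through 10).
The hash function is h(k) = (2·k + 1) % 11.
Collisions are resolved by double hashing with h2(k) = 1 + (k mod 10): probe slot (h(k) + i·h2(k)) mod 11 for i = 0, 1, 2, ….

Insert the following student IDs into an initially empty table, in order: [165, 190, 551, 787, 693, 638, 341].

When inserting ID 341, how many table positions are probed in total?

5

Insert 165: h=1, slot 1 empty -> index 1.
Insert 190: h=7, slot 7 empty -> index 7.
Insert 551: h=3, slot 3 empty -> index 3.
Insert 787: h=2, slot 2 empty -> index 2.
Insert 693: h=1, h2=4, slot 1 occupied -> index 5.
Insert 638: h=1, h2=9, slot 1 occupied -> index 10.
Insert 341: h=1, h2=2, slots 1,3,5,7 occupied -> index 9.
Table: [_, 165, 787, 551, _, 693, _, 190, _, 341, 638]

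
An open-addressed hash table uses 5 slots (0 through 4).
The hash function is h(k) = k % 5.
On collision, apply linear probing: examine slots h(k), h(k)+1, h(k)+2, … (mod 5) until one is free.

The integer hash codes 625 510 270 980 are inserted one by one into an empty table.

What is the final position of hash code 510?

1

625 hashes to 0; slot 0 is free => place at 0.
510 hashes to 0; 0 taken => place at 1.
270 hashes to 0; 0,1 taken => place at 2.
980 hashes to 0; 0,1,2 taken => place at 3.
Table: [625, 510, 270, 980, ∅]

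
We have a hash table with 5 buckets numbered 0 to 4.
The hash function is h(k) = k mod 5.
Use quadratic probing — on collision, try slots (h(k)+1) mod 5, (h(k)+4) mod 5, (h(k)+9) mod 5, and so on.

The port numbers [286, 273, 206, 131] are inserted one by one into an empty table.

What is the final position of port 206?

2

Insert 286: h=1, slot 1 empty => index 1.
Insert 273: h=3, slot 3 empty => index 3.
Insert 206: h=1, slot 1 occupied => index 2.
Insert 131: h=1, slots 1,2 occupied => index 0.
Table: [131, 286, 206, 273, _]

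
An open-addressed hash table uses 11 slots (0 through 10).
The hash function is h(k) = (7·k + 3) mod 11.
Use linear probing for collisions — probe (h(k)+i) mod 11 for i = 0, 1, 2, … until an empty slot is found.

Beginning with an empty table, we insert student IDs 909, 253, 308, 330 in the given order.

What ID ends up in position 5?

Insert 909: h=8, slot 8 empty -> index 8.
Insert 253: h=3, slot 3 empty -> index 3.
Insert 308: h=3, slot 3 occupied -> index 4.
Insert 330: h=3, slots 3,4 occupied -> index 5.
Table: [∅, ∅, ∅, 253, 308, 330, ∅, ∅, 909, ∅, ∅]

330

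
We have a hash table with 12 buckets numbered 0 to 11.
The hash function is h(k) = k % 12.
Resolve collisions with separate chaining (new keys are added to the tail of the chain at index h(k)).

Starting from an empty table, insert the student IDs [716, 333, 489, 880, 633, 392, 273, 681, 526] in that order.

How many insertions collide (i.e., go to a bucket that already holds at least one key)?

716 -> bucket 8
333 -> bucket 9
489 -> bucket 9 (collision)
880 -> bucket 4
633 -> bucket 9 (collision)
392 -> bucket 8 (collision)
273 -> bucket 9 (collision)
681 -> bucket 9 (collision)
526 -> bucket 10
Final buckets:
0: .
1: .
2: .
3: .
4: 880
5: .
6: .
7: .
8: 716 -> 392
9: 333 -> 489 -> 633 -> 273 -> 681
10: 526
11: .

5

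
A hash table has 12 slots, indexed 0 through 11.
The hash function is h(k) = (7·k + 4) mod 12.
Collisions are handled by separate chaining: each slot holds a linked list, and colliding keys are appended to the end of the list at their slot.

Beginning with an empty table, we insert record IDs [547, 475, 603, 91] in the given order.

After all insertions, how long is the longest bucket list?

547 → bucket 5
475 → bucket 5 (collision)
603 → bucket 1
91 → bucket 5 (collision)
Final buckets:
0: .
1: 603
2: .
3: .
4: .
5: 547 -> 475 -> 91
6: .
7: .
8: .
9: .
10: .
11: .

3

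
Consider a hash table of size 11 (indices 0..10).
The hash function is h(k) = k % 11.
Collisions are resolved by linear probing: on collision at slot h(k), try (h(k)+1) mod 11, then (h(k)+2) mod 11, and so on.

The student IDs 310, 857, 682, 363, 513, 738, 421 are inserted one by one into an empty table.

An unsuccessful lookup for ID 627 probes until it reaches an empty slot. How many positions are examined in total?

310 hashes to 2; slot 2 is free => place at 2.
857 hashes to 10; slot 10 is free => place at 10.
682 hashes to 0; slot 0 is free => place at 0.
363 hashes to 0; 0 taken => place at 1.
513 hashes to 7; slot 7 is free => place at 7.
738 hashes to 1; 1,2 taken => place at 3.
421 hashes to 3; 3 taken => place at 4.
Table: [682, 363, 310, 738, 421, -, -, 513, -, -, 857]
Lookup 627: h=0, probe 0,1,2,3,4,5 → slot 5 empty, not found.

6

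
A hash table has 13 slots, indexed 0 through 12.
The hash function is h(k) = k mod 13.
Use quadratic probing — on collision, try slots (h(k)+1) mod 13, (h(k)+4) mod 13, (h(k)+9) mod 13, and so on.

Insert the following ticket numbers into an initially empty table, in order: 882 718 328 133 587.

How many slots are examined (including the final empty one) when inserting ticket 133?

882: h=11 -> slot 11
718: h=3 -> slot 3
328: h=3, probe 3,4 -> slot 4
133: h=3, probe 3,4,7 -> slot 7
587: h=2 -> slot 2
Table: [∅, ∅, 587, 718, 328, ∅, ∅, 133, ∅, ∅, ∅, 882, ∅]

3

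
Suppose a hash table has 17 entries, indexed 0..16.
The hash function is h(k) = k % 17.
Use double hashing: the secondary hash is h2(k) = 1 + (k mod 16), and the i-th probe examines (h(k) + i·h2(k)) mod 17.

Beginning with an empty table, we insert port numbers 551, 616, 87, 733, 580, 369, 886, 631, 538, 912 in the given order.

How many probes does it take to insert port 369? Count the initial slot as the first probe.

Insert 551: h=7, slot 7 empty -> index 7.
Insert 616: h=4, slot 4 empty -> index 4.
Insert 87: h=2, slot 2 empty -> index 2.
Insert 733: h=2, h2=14, slot 2 occupied -> index 16.
Insert 580: h=2, h2=5, slots 2,7 occupied -> index 12.
Insert 369: h=12, h2=2, slot 12 occupied -> index 14.
Insert 886: h=2, h2=7, slot 2 occupied -> index 9.
Insert 631: h=2, h2=8, slot 2 occupied -> index 10.
Insert 538: h=11, slot 11 empty -> index 11.
Insert 912: h=11, h2=1, slots 11,12 occupied -> index 13.
Table: [., ., 87, ., 616, ., ., 551, ., 886, 631, 538, 580, 912, 369, ., 733]

2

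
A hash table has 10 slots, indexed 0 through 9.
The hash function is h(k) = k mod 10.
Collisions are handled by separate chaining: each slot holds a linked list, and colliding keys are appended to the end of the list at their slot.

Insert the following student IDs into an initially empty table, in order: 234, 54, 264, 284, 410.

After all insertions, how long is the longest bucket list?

4

Insert 234: h=4, bucket 4 empty → new chain.
Insert 54: h=4, bucket 4 nonempty → append to chain.
Insert 264: h=4, bucket 4 nonempty → append to chain.
Insert 284: h=4, bucket 4 nonempty → append to chain.
Insert 410: h=0, bucket 0 empty → new chain.
Final buckets:
0: 410
1: ∅
2: ∅
3: ∅
4: 234 -> 54 -> 264 -> 284
5: ∅
6: ∅
7: ∅
8: ∅
9: ∅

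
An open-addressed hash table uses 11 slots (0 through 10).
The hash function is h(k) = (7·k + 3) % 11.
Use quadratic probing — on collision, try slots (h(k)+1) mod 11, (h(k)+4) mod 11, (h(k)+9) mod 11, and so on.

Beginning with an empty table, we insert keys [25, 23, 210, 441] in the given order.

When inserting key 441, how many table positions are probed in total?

3

25: h=2 → slot 2
23: h=10 → slot 10
210: h=10, probe 10,0 → slot 0
441: h=10, probe 10,0,3 → slot 3
Table: [210, -, 25, 441, -, -, -, -, -, -, 23]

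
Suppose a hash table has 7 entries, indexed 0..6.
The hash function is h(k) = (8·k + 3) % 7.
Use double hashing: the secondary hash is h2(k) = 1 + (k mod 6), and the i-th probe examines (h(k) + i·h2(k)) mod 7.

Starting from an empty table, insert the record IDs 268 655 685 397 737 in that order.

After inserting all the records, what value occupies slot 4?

268: h=5 -> slot 5
655: h=0 -> slot 0
685: h=2 -> slot 2
397: h=1 -> slot 1
737: h=5, h2=6, probe 5,4 -> slot 4
Table: [655, 397, 685, ∅, 737, 268, ∅]

737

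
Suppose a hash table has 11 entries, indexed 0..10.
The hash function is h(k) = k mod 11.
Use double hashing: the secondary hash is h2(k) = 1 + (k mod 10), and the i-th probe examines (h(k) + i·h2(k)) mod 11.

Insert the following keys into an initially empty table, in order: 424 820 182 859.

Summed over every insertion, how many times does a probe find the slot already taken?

2

424: h=6 → slot 6
820: h=6, h2=1, probe 6,7 → slot 7
182: h=6, h2=3, probe 6,9 → slot 9
859: h=1 → slot 1
Table: [∅, 859, ∅, ∅, ∅, ∅, 424, 820, ∅, 182, ∅]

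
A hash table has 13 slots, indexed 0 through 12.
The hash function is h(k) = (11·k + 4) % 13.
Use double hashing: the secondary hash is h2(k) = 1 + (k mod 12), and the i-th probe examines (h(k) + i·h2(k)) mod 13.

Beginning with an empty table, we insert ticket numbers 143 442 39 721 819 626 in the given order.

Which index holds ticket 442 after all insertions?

2

143: h=4 -> slot 4
442: h=4, h2=11, probe 4,2 -> slot 2
39: h=4, h2=4, probe 4,8 -> slot 8
721: h=5 -> slot 5
819: h=4, h2=4, probe 4,8,12 -> slot 12
626: h=0 -> slot 0
Table: [626, -, 442, -, 143, 721, -, -, 39, -, -, -, 819]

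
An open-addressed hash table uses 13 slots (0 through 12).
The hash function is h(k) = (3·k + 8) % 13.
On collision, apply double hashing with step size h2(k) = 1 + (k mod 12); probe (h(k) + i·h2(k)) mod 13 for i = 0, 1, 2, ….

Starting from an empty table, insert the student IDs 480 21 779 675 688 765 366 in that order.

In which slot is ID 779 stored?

Insert 480: h=5, slot 5 empty -> index 5.
Insert 21: h=6, slot 6 empty -> index 6.
Insert 779: h=5, h2=12, slot 5 occupied -> index 4.
Insert 675: h=5, h2=4, slot 5 occupied -> index 9.
Insert 688: h=5, h2=5, slot 5 occupied -> index 10.
Insert 765: h=2, slot 2 empty -> index 2.
Insert 366: h=1, slot 1 empty -> index 1.
Table: [—, 366, 765, —, 779, 480, 21, —, —, 675, 688, —, —]

4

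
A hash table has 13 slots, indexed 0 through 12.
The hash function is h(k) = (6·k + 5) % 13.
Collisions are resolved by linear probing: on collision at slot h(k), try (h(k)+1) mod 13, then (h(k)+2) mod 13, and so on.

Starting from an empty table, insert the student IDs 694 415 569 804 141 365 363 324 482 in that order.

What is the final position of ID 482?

Insert 694: h=9, slot 9 empty => index 9.
Insert 415: h=12, slot 12 empty => index 12.
Insert 569: h=0, slot 0 empty => index 0.
Insert 804: h=6, slot 6 empty => index 6.
Insert 141: h=6, slot 6 occupied => index 7.
Insert 365: h=11, slot 11 empty => index 11.
Insert 363: h=12, slots 12,0 occupied => index 1.
Insert 324: h=12, slots 12,0,1 occupied => index 2.
Insert 482: h=11, slots 11,12,0,1,2 occupied => index 3.
Table: [569, 363, 324, 482, ∅, ∅, 804, 141, ∅, 694, ∅, 365, 415]

3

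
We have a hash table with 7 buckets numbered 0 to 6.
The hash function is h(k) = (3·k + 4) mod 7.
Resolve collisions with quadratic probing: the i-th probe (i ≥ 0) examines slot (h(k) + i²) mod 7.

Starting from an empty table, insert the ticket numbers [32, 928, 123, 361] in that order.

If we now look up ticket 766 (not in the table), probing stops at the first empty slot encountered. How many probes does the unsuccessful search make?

32 hashes to 2; slot 2 is free -> place at 2.
928 hashes to 2; 2 taken -> place at 3.
123 hashes to 2; 2,3 taken -> place at 6.
361 hashes to 2; 2,3,6 taken -> place at 4.
Table: [—, —, 32, 928, 361, —, 123]
Lookup 766: h=6, probe 6,0 → slot 0 empty, not found.

2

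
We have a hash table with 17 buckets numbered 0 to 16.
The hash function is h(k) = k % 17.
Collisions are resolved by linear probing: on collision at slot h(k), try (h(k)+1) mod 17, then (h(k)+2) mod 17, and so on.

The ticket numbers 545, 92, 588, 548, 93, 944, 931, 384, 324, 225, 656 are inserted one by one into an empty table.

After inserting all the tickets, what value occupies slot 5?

225

545: h=1 → slot 1
92: h=7 → slot 7
588: h=10 → slot 10
548: h=4 → slot 4
93: h=8 → slot 8
944: h=9 → slot 9
931: h=13 → slot 13
384: h=10, probe 10,11 → slot 11
324: h=1, probe 1,2 → slot 2
225: h=4, probe 4,5 → slot 5
656: h=10, probe 10,11,12 → slot 12
Table: [., 545, 324, ., 548, 225, ., 92, 93, 944, 588, 384, 656, 931, ., ., .]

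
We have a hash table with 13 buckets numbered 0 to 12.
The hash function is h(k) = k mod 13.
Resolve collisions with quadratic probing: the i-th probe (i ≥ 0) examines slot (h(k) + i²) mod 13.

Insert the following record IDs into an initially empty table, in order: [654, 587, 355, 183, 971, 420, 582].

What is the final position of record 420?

8

654: h=4 => slot 4
587: h=2 => slot 2
355: h=4, probe 4,5 => slot 5
183: h=1 => slot 1
971: h=9 => slot 9
420: h=4, probe 4,5,8 => slot 8
582: h=10 => slot 10
Table: [_, 183, 587, _, 654, 355, _, _, 420, 971, 582, _, _]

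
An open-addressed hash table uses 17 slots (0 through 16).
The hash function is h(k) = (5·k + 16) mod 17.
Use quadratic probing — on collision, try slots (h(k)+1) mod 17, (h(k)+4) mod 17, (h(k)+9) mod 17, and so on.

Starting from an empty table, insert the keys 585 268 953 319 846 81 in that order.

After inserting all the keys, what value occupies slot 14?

319

Insert 585: h=0, slot 0 empty → index 0.
Insert 268: h=13, slot 13 empty → index 13.
Insert 953: h=4, slot 4 empty → index 4.
Insert 319: h=13, slot 13 occupied → index 14.
Insert 846: h=13, slots 13,14,0 occupied → index 5.
Insert 81: h=13, slots 13,14,0,5 occupied → index 12.
Table: [585, ∅, ∅, ∅, 953, 846, ∅, ∅, ∅, ∅, ∅, ∅, 81, 268, 319, ∅, ∅]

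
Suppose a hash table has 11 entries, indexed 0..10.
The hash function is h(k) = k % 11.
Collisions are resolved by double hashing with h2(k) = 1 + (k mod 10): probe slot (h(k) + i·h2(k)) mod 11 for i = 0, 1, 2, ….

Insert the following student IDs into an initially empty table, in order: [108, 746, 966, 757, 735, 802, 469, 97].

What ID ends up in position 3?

97

108: h=9 → slot 9
746: h=9, h2=7, probe 9,5 → slot 5
966: h=9, h2=7, probe 9,5,1 → slot 1
757: h=9, h2=8, probe 9,6 → slot 6
735: h=9, h2=6, probe 9,4 → slot 4
802: h=10 → slot 10
469: h=7 → slot 7
97: h=9, h2=8, probe 9,6,3 → slot 3
Table: [_, 966, _, 97, 735, 746, 757, 469, _, 108, 802]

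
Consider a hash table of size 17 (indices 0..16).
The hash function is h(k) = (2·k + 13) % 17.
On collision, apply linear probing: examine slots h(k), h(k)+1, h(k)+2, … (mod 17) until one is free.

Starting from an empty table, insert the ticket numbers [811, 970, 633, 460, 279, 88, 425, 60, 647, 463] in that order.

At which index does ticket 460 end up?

Insert 811: h=3, slot 3 empty -> index 3.
Insert 970: h=15, slot 15 empty -> index 15.
Insert 633: h=4, slot 4 empty -> index 4.
Insert 460: h=15, slot 15 occupied -> index 16.
Insert 279: h=10, slot 10 empty -> index 10.
Insert 88: h=2, slot 2 empty -> index 2.
Insert 425: h=13, slot 13 empty -> index 13.
Insert 60: h=14, slot 14 empty -> index 14.
Insert 647: h=15, slots 15,16 occupied -> index 0.
Insert 463: h=4, slot 4 occupied -> index 5.
Table: [647, -, 88, 811, 633, 463, -, -, -, -, 279, -, -, 425, 60, 970, 460]

16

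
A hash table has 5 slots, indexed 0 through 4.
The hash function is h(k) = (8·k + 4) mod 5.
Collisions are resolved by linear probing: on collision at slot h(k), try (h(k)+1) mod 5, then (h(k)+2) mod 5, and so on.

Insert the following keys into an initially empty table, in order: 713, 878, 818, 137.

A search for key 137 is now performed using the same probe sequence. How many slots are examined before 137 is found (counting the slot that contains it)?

2

713 hashes to 3; slot 3 is free → place at 3.
878 hashes to 3; 3 taken → place at 4.
818 hashes to 3; 3,4 taken → place at 0.
137 hashes to 0; 0 taken → place at 1.
Table: [818, 137, ∅, 713, 878]
Lookup 137: h=0, probe 0,1 → found at 1.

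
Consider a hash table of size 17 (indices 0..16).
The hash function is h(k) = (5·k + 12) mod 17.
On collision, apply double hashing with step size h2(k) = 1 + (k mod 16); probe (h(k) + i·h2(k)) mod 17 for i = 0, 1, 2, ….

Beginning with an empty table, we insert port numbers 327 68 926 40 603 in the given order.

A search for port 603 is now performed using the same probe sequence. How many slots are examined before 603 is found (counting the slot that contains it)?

327 hashes to 15; slot 15 is free => place at 15.
68 hashes to 12; slot 12 is free => place at 12.
926 hashes to 1; slot 1 is free => place at 1.
40 hashes to 8; slot 8 is free => place at 8.
603 hashes to 1, h2=12; 1 taken => place at 13.
Table: [—, 926, —, —, —, —, —, —, 40, —, —, —, 68, 603, —, 327, —]
Lookup 603: h=1, h2=12, probe 1,13 → found at 13.

2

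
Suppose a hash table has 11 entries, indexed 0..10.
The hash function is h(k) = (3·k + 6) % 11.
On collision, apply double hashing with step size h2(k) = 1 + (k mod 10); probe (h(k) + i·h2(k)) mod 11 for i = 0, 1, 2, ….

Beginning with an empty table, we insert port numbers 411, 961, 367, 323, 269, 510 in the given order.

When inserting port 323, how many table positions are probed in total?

2

Insert 411: h=7, slot 7 empty => index 7.
Insert 961: h=7, h2=2, slot 7 occupied => index 9.
Insert 367: h=7, h2=8, slot 7 occupied => index 4.
Insert 323: h=7, h2=4, slot 7 occupied => index 0.
Insert 269: h=10, slot 10 empty => index 10.
Insert 510: h=7, h2=1, slot 7 occupied => index 8.
Table: [323, -, -, -, 367, -, -, 411, 510, 961, 269]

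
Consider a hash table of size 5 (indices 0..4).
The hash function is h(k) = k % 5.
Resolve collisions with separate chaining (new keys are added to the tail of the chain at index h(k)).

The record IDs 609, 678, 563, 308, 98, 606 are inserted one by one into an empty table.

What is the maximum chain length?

609 → bucket 4
678 → bucket 3
563 → bucket 3 (collision)
308 → bucket 3 (collision)
98 → bucket 3 (collision)
606 → bucket 1
Final buckets:
0: _
1: 606
2: _
3: 678 -> 563 -> 308 -> 98
4: 609

4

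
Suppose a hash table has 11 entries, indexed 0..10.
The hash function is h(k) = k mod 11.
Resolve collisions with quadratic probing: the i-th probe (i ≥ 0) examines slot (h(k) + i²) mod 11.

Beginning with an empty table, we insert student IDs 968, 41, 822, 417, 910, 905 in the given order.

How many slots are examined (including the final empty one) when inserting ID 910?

3

Insert 968: h=0, slot 0 empty => index 0.
Insert 41: h=8, slot 8 empty => index 8.
Insert 822: h=8, slot 8 occupied => index 9.
Insert 417: h=10, slot 10 empty => index 10.
Insert 910: h=8, slots 8,9 occupied => index 1.
Insert 905: h=3, slot 3 empty => index 3.
Table: [968, 910, —, 905, —, —, —, —, 41, 822, 417]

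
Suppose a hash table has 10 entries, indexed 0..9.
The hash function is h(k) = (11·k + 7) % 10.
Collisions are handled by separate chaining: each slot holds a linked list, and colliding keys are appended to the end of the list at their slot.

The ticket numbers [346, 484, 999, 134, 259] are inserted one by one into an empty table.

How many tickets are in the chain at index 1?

2

346 → bucket 3
484 → bucket 1
999 → bucket 6
134 → bucket 1 (collision)
259 → bucket 6 (collision)
Final buckets:
0: _
1: 484 -> 134
2: _
3: 346
4: _
5: _
6: 999 -> 259
7: _
8: _
9: _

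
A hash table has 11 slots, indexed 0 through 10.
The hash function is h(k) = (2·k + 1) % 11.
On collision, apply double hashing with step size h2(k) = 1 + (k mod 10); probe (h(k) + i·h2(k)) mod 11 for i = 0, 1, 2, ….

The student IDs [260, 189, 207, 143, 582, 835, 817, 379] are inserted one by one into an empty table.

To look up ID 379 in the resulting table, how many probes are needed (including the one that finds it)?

260 hashes to 4; slot 4 is free => place at 4.
189 hashes to 5; slot 5 is free => place at 5.
207 hashes to 8; slot 8 is free => place at 8.
143 hashes to 1; slot 1 is free => place at 1.
582 hashes to 10; slot 10 is free => place at 10.
835 hashes to 10, h2=6; 10,5 taken => place at 0.
817 hashes to 7; slot 7 is free => place at 7.
379 hashes to 0, h2=10; 0,10 taken => place at 9.
Table: [835, 143, ., ., 260, 189, ., 817, 207, 379, 582]
Lookup 379: h=0, h2=10, probe 0,10,9 → found at 9.

3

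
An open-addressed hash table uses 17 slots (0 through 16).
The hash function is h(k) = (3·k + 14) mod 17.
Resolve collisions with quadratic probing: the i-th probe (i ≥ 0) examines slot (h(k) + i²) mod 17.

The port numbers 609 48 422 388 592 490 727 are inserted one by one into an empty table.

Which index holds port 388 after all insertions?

14

609 hashes to 5; slot 5 is free → place at 5.
48 hashes to 5; 5 taken → place at 6.
422 hashes to 5; 5,6 taken → place at 9.
388 hashes to 5; 5,6,9 taken → place at 14.
592 hashes to 5; 5,6,9,14 taken → place at 4.
490 hashes to 5; 5,6,9,14,4 taken → place at 13.
727 hashes to 2; slot 2 is free → place at 2.
Table: [-, -, 727, -, 592, 609, 48, -, -, 422, -, -, -, 490, 388, -, -]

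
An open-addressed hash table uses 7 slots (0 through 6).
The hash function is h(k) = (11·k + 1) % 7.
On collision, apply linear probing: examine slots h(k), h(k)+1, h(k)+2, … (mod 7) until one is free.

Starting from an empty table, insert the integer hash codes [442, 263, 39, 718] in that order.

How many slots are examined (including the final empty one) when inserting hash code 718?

4

442 hashes to 5; slot 5 is free => place at 5.
263 hashes to 3; slot 3 is free => place at 3.
39 hashes to 3; 3 taken => place at 4.
718 hashes to 3; 3,4,5 taken => place at 6.
Table: [., ., ., 263, 39, 442, 718]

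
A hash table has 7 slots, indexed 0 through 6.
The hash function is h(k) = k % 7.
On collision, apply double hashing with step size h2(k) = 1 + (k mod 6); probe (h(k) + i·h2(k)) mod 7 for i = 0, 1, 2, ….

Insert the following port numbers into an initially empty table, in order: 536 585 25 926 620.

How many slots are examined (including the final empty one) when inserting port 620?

536: h=4 → slot 4
585: h=4, h2=4, probe 4,1 → slot 1
25: h=4, h2=2, probe 4,6 → slot 6
926: h=2 → slot 2
620: h=4, h2=3, probe 4,0 → slot 0
Table: [620, 585, 926, ∅, 536, ∅, 25]

2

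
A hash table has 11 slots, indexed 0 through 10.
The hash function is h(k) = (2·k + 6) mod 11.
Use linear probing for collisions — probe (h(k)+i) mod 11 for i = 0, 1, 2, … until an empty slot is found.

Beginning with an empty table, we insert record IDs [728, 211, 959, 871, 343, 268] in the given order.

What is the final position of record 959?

1

728 hashes to 10; slot 10 is free => place at 10.
211 hashes to 10; 10 taken => place at 0.
959 hashes to 10; 10,0 taken => place at 1.
871 hashes to 10; 10,0,1 taken => place at 2.
343 hashes to 10; 10,0,1,2 taken => place at 3.
268 hashes to 3; 3 taken => place at 4.
Table: [211, 959, 871, 343, 268, —, —, —, —, —, 728]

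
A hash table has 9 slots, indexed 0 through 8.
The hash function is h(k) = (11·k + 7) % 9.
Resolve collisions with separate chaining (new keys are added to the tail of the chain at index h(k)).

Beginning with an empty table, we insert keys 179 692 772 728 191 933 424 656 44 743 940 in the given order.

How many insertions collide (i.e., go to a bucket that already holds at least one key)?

4

Insert 179: h=5, bucket 5 empty → new chain.
Insert 692: h=5, bucket 5 nonempty → append to chain.
Insert 772: h=3, bucket 3 empty → new chain.
Insert 728: h=5, bucket 5 nonempty → append to chain.
Insert 191: h=2, bucket 2 empty → new chain.
Insert 933: h=1, bucket 1 empty → new chain.
Insert 424: h=0, bucket 0 empty → new chain.
Insert 656: h=5, bucket 5 nonempty → append to chain.
Insert 44: h=5, bucket 5 nonempty → append to chain.
Insert 743: h=8, bucket 8 empty → new chain.
Insert 940: h=6, bucket 6 empty → new chain.
Final buckets:
0: 424
1: 933
2: 191
3: 772
4: -
5: 179 -> 692 -> 728 -> 656 -> 44
6: 940
7: -
8: 743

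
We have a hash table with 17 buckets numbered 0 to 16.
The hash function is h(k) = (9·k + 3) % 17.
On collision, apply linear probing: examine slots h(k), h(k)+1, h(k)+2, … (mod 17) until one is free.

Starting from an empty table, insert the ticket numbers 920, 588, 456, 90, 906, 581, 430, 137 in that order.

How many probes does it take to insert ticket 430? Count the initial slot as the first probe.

920: h=4 → slot 4
588: h=8 → slot 8
456: h=10 → slot 10
90: h=14 → slot 14
906: h=14, probe 14,15 → slot 15
581: h=13 → slot 13
430: h=14, probe 14,15,16 → slot 16
137: h=12 → slot 12
Table: [—, —, —, —, 920, —, —, —, 588, —, 456, —, 137, 581, 90, 906, 430]

3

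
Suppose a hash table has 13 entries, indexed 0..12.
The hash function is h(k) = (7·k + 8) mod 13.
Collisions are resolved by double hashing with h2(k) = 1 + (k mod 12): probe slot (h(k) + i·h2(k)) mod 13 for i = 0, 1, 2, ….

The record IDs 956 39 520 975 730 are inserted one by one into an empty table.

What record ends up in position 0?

956 hashes to 5; slot 5 is free → place at 5.
39 hashes to 8; slot 8 is free → place at 8.
520 hashes to 8, h2=5; 8 taken → place at 0.
975 hashes to 8, h2=4; 8 taken → place at 12.
730 hashes to 9; slot 9 is free → place at 9.
Table: [520, ., ., ., ., 956, ., ., 39, 730, ., ., 975]

520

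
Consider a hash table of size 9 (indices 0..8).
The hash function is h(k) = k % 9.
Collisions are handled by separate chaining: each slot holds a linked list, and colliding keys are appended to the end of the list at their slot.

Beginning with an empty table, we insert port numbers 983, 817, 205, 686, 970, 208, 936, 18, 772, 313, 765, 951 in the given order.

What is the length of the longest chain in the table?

983 -> bucket 2
817 -> bucket 7
205 -> bucket 7 (collision)
686 -> bucket 2 (collision)
970 -> bucket 7 (collision)
208 -> bucket 1
936 -> bucket 0
18 -> bucket 0 (collision)
772 -> bucket 7 (collision)
313 -> bucket 7 (collision)
765 -> bucket 0 (collision)
951 -> bucket 6
Final buckets:
0: 936 -> 18 -> 765
1: 208
2: 983 -> 686
3: ∅
4: ∅
5: ∅
6: 951
7: 817 -> 205 -> 970 -> 772 -> 313
8: ∅

5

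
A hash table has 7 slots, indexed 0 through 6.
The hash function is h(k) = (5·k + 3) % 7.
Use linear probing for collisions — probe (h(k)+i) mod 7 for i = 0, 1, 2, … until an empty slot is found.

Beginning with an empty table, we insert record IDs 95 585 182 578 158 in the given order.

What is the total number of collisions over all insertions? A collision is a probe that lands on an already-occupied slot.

9

95: h=2 -> slot 2
585: h=2, probe 2,3 -> slot 3
182: h=3, probe 3,4 -> slot 4
578: h=2, probe 2,3,4,5 -> slot 5
158: h=2, probe 2,3,4,5,6 -> slot 6
Table: [-, -, 95, 585, 182, 578, 158]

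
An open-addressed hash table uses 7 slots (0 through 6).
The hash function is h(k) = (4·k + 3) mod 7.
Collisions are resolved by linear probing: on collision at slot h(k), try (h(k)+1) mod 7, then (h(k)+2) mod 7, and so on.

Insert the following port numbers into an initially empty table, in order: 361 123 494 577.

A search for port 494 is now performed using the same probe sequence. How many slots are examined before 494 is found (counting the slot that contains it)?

361: h=5 => slot 5
123: h=5, probe 5,6 => slot 6
494: h=5, probe 5,6,0 => slot 0
577: h=1 => slot 1
Table: [494, 577, ∅, ∅, ∅, 361, 123]
Lookup 494: h=5, probe 5,6,0 → found at 0.

3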